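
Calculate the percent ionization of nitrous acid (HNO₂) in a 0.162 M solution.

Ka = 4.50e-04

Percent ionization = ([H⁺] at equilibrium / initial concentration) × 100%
Percent ionization = 5.13%

Let x = [H⁺]. Ka = x²/(C - x) ⇒ x² + (4.50e-04)x - (4.50e-04)(0.162) = 0. x = 8.3161e-03. Percent = (8.3161e-03/0.162) × 100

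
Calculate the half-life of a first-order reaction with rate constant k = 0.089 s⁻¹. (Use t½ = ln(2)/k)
7.79 s

t½ = ln(2)/k = 0.6931/0.089 = 7.79 s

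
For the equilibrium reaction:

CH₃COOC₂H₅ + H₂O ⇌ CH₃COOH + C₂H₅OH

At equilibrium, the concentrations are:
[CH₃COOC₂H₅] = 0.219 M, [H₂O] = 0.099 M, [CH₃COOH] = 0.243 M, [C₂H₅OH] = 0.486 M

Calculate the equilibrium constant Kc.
K_c = 5.4471

Kc = ([CH₃COOH] × [C₂H₅OH]) / ([CH₃COOC₂H₅] × [H₂O])
   = ((0.243)·(0.486)) / ((0.219)·(0.099))
   = 0.1181 / 0.021681 = 5.4471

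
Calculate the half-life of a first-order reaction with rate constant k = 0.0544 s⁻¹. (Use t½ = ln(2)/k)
12.74 s

t½ = ln(2)/k = 0.6931/0.0544 = 12.74 s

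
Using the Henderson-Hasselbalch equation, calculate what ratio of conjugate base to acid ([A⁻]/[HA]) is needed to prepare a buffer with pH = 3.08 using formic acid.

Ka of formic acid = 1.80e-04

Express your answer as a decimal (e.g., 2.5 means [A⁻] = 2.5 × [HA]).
[A⁻]/[HA] = 0.216

pKa = −log(1.80e-04) = 3.7447. pH = pKa + log([A⁻]/[HA]). 3.08 = 3.7447 + log(ratio). log(ratio) = 3.08 − 3.7447 = -0.6647. ratio = 10^(-0.6647) = 0.216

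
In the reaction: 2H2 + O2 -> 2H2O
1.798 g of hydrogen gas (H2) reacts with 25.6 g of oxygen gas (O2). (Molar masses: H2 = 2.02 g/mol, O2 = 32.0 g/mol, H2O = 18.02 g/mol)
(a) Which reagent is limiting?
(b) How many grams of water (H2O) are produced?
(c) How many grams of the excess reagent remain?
(a) H2, (b) 16.04 g, (c) 11.36 g

Moles of H2 = 1.798 g ÷ 2.02 g/mol = 0.890099 mol
Moles of O2 = 25.6 g ÷ 32.0 g/mol = 0.8 mol
Moles ÷ coefficient: H2: 0.890099/2 = 0.445, O2: 0.8/1 = 0.8
(a) H2 has the smaller value, so H2 is the limiting reagent.
(b) Moles of H2O = 0.890099 mol H2 × (2/2) = 0.890099 mol; mass = 0.890099 mol × 18.02 g/mol = 16.04 g
(c) O2 consumed = 0.890099 × (1/2) = 0.44505 mol; remaining = 0.8 − 0.44505 = 0.35495 mol; mass = 0.35495 mol × 32.0 g/mol = 11.36 g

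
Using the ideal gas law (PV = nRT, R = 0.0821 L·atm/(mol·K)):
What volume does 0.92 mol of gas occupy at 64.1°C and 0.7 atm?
T = 64.1°C + 273.15 = 337.25 K
V = nRT/P = (0.92 × 0.0821 × 337.25) / 0.7
V = 36.39 L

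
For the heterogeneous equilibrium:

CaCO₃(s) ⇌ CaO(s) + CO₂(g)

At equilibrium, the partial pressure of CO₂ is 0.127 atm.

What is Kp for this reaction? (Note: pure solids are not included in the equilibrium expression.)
K_p = 0.127

Solids (CaCO₃, CaO) have activity 1 and are excluded.
Kp = P(CO₂) = 0.127.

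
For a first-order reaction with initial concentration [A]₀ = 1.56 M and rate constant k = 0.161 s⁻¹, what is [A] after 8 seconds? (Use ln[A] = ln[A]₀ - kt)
0.4303 M

ln[A] = ln[A]₀ - k·t = ln(1.56) - (0.161)·(8) = 0.4447 - 1.2880 = -0.8433
[A] = e^(-0.8433) = 0.4303 M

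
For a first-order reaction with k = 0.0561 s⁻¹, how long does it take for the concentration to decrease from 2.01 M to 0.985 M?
12.71 s

From ln[A] = ln[A]₀ - k·t: t = ln([A]₀/[A])/k = ln(2.01/0.985)/0.0561 = ln(2.0406)/0.0561 = 0.7132/0.0561 = 12.71 s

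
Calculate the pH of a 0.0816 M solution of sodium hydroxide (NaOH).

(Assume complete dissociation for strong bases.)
pH = 12.91

[OH⁻] = 0.0816 M for strong base. pOH = -log[OH⁻] = 1.09, pH = 14 - pOH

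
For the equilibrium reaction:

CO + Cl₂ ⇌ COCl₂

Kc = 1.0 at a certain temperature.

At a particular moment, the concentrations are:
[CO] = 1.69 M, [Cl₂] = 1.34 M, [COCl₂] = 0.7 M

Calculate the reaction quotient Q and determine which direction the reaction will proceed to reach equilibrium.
Q = 0.309, Q < K, reaction proceeds forward (toward products)

Q = ([COCl₂]) / ([CO] × [Cl₂])
  = ((0.7)) / ((1.69)·(1.34)) = 0.7/2.2646 = 0.3091
Since Q = 0.3091 < Kc = 1.0, the reaction proceeds forward (toward products) to reach equilibrium.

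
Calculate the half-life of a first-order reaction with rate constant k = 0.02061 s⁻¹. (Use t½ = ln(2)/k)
33.63 s

t½ = ln(2)/k = 0.6931/0.02061 = 33.63 s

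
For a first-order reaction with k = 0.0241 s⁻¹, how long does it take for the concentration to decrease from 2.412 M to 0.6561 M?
54.02 s

From ln[A] = ln[A]₀ - k·t: t = ln([A]₀/[A])/k = ln(2.412/0.6561)/0.0241 = ln(3.6763)/0.0241 = 1.3019/0.0241 = 54.02 s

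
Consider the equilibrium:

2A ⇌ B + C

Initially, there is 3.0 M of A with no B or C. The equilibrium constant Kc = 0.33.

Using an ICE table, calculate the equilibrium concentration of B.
[B] = 0.802 M

ICE: [A] = 3.0 − 2x, [B] = [C] = x.
Kc = x²/(3.0 − 2x)² = 0.33 ⇒ √Kc = x/(3.0 − 2x).
x = √0.33·3.0/(1 + 2√0.33) = 0.57446·3.0/2.1489 = 0.80197.
[B] = x = 0.802 M.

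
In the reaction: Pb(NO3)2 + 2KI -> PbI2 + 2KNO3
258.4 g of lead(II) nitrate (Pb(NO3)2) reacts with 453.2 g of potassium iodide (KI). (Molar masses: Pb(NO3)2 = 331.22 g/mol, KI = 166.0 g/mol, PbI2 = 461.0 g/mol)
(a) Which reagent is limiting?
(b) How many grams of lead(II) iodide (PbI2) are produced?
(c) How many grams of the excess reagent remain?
(a) Pb(NO3)2, (b) 359.6 g, (c) 194.2 g

Moles of Pb(NO3)2 = 258.4 g ÷ 331.22 g/mol = 0.780146 mol
Moles of KI = 453.2 g ÷ 166.0 g/mol = 2.73012 mol
Moles ÷ coefficient: Pb(NO3)2: 0.780146/1 = 0.7801, KI: 2.73012/2 = 1.365
(a) Pb(NO3)2 has the smaller value, so Pb(NO3)2 is the limiting reagent.
(b) Moles of PbI2 = 0.780146 mol Pb(NO3)2 × (1/1) = 0.780146 mol; mass = 0.780146 mol × 461.0 g/mol = 359.6 g
(c) KI consumed = 0.780146 × (2/1) = 1.56029 mol; remaining = 2.73012 − 1.56029 = 1.16983 mol; mass = 1.16983 mol × 166.0 g/mol = 194.2 g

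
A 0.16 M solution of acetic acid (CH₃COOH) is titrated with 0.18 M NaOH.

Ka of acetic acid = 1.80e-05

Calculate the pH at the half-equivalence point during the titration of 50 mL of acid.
pH = pKa = 4.74

At the half-equivalence point, [HA] = [A⁻], so by Henderson–Hasselbalch pH = pKa + log(1) = pKa.
pKa = −log(1.80e-05) = 4.74.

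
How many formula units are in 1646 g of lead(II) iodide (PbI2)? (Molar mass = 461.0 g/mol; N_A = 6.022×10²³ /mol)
Moles = 1646 g ÷ 461.0 g/mol = 3.5705 mol
Formula units = 3.5705 mol × 6.022×10²³ /mol = 2.150e+24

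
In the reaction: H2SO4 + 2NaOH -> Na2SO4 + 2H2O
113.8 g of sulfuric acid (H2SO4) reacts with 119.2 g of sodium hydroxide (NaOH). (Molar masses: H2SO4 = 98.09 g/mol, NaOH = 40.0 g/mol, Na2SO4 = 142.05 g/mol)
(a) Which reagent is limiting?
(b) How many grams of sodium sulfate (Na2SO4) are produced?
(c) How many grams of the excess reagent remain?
(a) H2SO4, (b) 164.8 g, (c) 26.39 g

Moles of H2SO4 = 113.8 g ÷ 98.09 g/mol = 1.16016 mol
Moles of NaOH = 119.2 g ÷ 40.0 g/mol = 2.98 mol
Moles ÷ coefficient: H2SO4: 1.16016/1 = 1.16, NaOH: 2.98/2 = 1.49
(a) H2SO4 has the smaller value, so H2SO4 is the limiting reagent.
(b) Moles of Na2SO4 = 1.16016 mol H2SO4 × (1/1) = 1.16016 mol; mass = 1.16016 mol × 142.05 g/mol = 164.8 g
(c) NaOH consumed = 1.16016 × (2/1) = 2.32032 mol; remaining = 2.98 − 2.32032 = 0.659682 mol; mass = 0.659682 mol × 40.0 g/mol = 26.39 g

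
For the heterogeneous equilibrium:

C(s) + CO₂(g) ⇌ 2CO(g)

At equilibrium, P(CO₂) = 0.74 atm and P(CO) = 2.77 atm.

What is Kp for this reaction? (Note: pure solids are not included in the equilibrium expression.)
K_p = 10.369

Solid C is excluded.
Kp = P(CO)²/P(CO₂) = (2.77)²/0.74 = 7.673/0.74 = 10.369.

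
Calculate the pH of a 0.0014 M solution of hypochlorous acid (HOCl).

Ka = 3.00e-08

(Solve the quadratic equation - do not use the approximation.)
pH = 5.19

x² + Ka×x - Ka×C = 0. Using quadratic formula: [H⁺] = 6.4658e-06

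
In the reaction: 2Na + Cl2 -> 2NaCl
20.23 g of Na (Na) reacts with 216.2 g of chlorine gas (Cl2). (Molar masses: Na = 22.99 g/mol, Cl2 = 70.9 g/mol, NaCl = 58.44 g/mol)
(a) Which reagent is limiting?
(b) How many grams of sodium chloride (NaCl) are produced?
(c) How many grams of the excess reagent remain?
(a) Na, (b) 51.42 g, (c) 185 g

Moles of Na = 20.23 g ÷ 22.99 g/mol = 0.879948 mol
Moles of Cl2 = 216.2 g ÷ 70.9 g/mol = 3.04937 mol
Moles ÷ coefficient: Na: 0.879948/2 = 0.44, Cl2: 3.04937/1 = 3.049
(a) Na has the smaller value, so Na is the limiting reagent.
(b) Moles of NaCl = 0.879948 mol Na × (2/2) = 0.879948 mol; mass = 0.879948 mol × 58.44 g/mol = 51.42 g
(c) Cl2 consumed = 0.879948 × (1/2) = 0.439974 mol; remaining = 3.04937 − 0.439974 = 2.60939 mol; mass = 2.60939 mol × 70.9 g/mol = 185 g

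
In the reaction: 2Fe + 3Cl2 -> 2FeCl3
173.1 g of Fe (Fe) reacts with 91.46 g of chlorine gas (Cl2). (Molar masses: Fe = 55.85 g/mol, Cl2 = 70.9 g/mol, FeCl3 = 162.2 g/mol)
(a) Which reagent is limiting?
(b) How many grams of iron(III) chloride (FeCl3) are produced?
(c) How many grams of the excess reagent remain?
(a) Cl2, (b) 139.5 g, (c) 125.1 g

Moles of Fe = 173.1 g ÷ 55.85 g/mol = 3.09937 mol
Moles of Cl2 = 91.46 g ÷ 70.9 g/mol = 1.28999 mol
Moles ÷ coefficient: Fe: 3.09937/2 = 1.55, Cl2: 1.28999/3 = 0.43
(a) Cl2 has the smaller value, so Cl2 is the limiting reagent.
(b) Moles of FeCl3 = 1.28999 mol Cl2 × (2/3) = 0.859991 mol; mass = 0.859991 mol × 162.2 g/mol = 139.5 g
(c) Fe consumed = 1.28999 × (2/3) = 0.859991 mol; remaining = 3.09937 − 0.859991 = 2.23938 mol; mass = 2.23938 mol × 55.85 g/mol = 125.1 g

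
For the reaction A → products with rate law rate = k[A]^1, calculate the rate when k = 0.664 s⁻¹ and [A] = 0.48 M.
0.3187 M/s

rate = k·[A]^1 = 0.664·(0.48)^1 = 0.664·0.48 = 0.3187 M/s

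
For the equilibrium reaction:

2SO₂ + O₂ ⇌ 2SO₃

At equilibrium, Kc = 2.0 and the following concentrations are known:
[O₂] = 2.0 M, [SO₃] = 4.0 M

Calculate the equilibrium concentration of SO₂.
[SO₂] = 2.0000 M

Kc = ([SO₃]^2) / ([SO₂]^2 × [O₂]) = 2.0
[SO₂]^2 = (product terms)/(Kc · other reactant terms) = 16 / (2.0 · 2) = 4
[SO₂] = (4)^(1/2) = 2.0000 M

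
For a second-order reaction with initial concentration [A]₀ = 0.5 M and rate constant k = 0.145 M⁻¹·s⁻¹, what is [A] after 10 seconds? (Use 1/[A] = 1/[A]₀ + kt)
0.2899 M

1/[A] = 1/[A]₀ + k·t = 1/0.5 + (0.145)·(10) = 2.0000 + 1.4500 = 3.4500
[A] = 1/3.4500 = 0.2899 M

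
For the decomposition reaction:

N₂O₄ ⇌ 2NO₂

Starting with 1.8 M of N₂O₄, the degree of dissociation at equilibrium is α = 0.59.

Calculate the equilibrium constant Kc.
K_c = 6.1130

x = α·[A]₀ = 0.59 × 1.8 = 1.062 M dissociated.
At eq: [N₂O₄] = 1.8 − 1.062 = 0.738 M; [NO₂] = 2x = 2.124 M.
Kc = [NO₂]²/[N₂O₄] = (2.124)²/0.738 = 6.113.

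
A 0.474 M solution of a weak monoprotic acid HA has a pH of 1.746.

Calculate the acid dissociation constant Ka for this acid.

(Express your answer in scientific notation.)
K_a = 7.06e-04

[H⁺] = 10^(−pH) = 10^(−1.746) = 1.795e-02 M. For HA ⇌ H⁺ + A⁻, Ka = x²/(C − x) = (1.795e-02)²/(0.474 − 1.795e-02) = 7.06e-04.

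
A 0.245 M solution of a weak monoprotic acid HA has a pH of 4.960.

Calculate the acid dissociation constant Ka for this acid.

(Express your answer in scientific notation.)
K_a = 4.91e-10

[H⁺] = 10^(−pH) = 10^(−4.960) = 1.096e-05 M. For HA ⇌ H⁺ + A⁻, Ka = x²/(C − x) = (1.096e-05)²/(0.245 − 1.096e-05) = 4.91e-10.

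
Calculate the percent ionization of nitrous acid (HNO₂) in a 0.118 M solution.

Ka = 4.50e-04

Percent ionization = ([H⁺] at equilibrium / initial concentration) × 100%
Percent ionization = 5.99%

Let x = [H⁺]. Ka = x²/(C - x) ⇒ x² + (4.50e-04)x - (4.50e-04)(0.118) = 0. x = 7.0654e-03. Percent = (7.0654e-03/0.118) × 100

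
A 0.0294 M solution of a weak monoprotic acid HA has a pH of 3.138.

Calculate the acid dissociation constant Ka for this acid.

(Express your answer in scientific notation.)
K_a = 1.85e-05

[H⁺] = 10^(−pH) = 10^(−3.138) = 7.278e-04 M. For HA ⇌ H⁺ + A⁻, Ka = x²/(C − x) = (7.278e-04)²/(0.0294 − 7.278e-04) = 1.85e-05.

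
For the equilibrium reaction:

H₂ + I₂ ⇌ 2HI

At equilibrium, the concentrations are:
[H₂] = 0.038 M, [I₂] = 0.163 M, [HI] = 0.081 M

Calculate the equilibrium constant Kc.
K_c = 1.0593

Kc = ([HI]^2) / ([H₂] × [I₂])
   = ((0.081)^2) / ((0.038)·(0.163))
   = 0.006561 / 0.006194 = 1.0593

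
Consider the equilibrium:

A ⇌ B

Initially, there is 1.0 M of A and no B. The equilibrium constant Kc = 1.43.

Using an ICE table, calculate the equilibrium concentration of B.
[B] = 0.588 M

ICE: [A] = 1.0 − x, [B] = x.
Kc = x/(1.0 − x) = 1.43 ⇒ x = 1.43·1.0/(1 + 1.43) = 1.43/2.43 = 0.5885.
[B] = x = 0.588 M.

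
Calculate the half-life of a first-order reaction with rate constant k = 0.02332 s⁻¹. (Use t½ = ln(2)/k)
29.72 s

t½ = ln(2)/k = 0.6931/0.02332 = 29.72 s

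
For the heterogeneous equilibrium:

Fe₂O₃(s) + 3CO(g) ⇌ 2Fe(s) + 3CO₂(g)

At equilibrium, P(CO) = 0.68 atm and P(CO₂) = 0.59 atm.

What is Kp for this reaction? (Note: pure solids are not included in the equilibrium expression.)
K_p = 0.653

Solids (Fe₂O₃, Fe) are excluded.
Kp = P(CO₂)³/P(CO)³ = (0.59)³/(0.68)³ = 0.2054/0.3144 = 0.653.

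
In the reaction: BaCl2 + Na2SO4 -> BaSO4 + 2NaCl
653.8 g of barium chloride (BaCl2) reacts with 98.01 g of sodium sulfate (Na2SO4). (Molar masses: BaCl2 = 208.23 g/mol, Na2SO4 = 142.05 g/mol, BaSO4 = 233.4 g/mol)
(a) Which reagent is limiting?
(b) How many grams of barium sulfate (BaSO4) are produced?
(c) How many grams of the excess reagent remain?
(a) Na2SO4, (b) 161 g, (c) 510.1 g

Moles of BaCl2 = 653.8 g ÷ 208.23 g/mol = 3.1398 mol
Moles of Na2SO4 = 98.01 g ÷ 142.05 g/mol = 0.689968 mol
Moles ÷ coefficient: BaCl2: 3.1398/1 = 3.14, Na2SO4: 0.689968/1 = 0.69
(a) Na2SO4 has the smaller value, so Na2SO4 is the limiting reagent.
(b) Moles of BaSO4 = 0.689968 mol Na2SO4 × (1/1) = 0.689968 mol; mass = 0.689968 mol × 233.4 g/mol = 161 g
(c) BaCl2 consumed = 0.689968 × (1/1) = 0.689968 mol; remaining = 3.1398 − 0.689968 = 2.44983 mol; mass = 2.44983 mol × 208.23 g/mol = 510.1 g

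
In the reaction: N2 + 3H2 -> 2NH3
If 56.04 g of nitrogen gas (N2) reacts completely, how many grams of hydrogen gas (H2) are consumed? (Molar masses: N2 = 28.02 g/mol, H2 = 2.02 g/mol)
Moles of N2 = 56.04 g ÷ 28.02 g/mol = 2 mol
Mole ratio: 3 mol H2 / 1 mol N2
Moles of H2 = 2 × (3/1) = 6 mol
Mass of H2 = 6 mol × 2.02 g/mol = 12.12 g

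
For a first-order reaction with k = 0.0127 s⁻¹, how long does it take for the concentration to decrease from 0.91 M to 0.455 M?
54.58 s

From ln[A] = ln[A]₀ - k·t: t = ln([A]₀/[A])/k = ln(0.91/0.455)/0.0127 = ln(2.0000)/0.0127 = 0.6931/0.0127 = 54.58 s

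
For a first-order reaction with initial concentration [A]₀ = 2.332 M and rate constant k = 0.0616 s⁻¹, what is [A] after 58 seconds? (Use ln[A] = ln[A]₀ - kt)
0.0655 M

ln[A] = ln[A]₀ - k·t = ln(2.332) - (0.0616)·(58) = 0.8467 - 3.5728 = -2.7261
[A] = e^(-2.7261) = 0.0655 M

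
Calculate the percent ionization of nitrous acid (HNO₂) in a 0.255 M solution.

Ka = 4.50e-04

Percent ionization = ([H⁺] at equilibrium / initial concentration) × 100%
Percent ionization = 4.11%

Let x = [H⁺]. Ka = x²/(C - x) ⇒ x² + (4.50e-04)x - (4.50e-04)(0.255) = 0. x = 1.0490e-02. Percent = (1.0490e-02/0.255) × 100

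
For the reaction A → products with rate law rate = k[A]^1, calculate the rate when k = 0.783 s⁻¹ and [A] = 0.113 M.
0.08848 M/s

rate = k·[A]^1 = 0.783·(0.113)^1 = 0.783·0.113 = 0.08848 M/s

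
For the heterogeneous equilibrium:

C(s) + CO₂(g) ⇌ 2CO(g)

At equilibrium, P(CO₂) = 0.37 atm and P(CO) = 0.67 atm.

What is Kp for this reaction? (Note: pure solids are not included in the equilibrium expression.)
K_p = 1.213

Solid C is excluded.
Kp = P(CO)²/P(CO₂) = (0.67)²/0.37 = 0.4489/0.37 = 1.213.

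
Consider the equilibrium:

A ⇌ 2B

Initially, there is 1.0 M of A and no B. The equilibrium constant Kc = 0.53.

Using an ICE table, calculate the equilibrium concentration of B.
[B] = 0.607 M

ICE: [A] = 1.0 − x, [B] = 2x.
Kc = (2x)²/(1.0 − x) = 0.53 ⇒ 4x² + 0.53x − 0.53 = 0.
x = (−0.53 + √(0.53² + 4·4·0.53))/(2·4) = (−0.53 + √8.7609)/8 = 0.30374.
[B] = 2x = 0.607 M.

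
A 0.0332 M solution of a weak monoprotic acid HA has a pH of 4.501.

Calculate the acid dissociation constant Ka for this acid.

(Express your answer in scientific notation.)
K_a = 3.00e-08

[H⁺] = 10^(−pH) = 10^(−4.501) = 3.155e-05 M. For HA ⇌ H⁺ + A⁻, Ka = x²/(C − x) = (3.155e-05)²/(0.0332 − 3.155e-05) = 3.00e-08.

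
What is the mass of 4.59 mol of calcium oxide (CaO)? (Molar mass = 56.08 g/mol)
Mass = 4.59 mol × 56.08 g/mol = 257.4 g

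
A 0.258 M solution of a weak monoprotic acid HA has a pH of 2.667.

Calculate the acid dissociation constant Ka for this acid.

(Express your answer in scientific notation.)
K_a = 1.81e-05

[H⁺] = 10^(−pH) = 10^(−2.667) = 2.153e-03 M. For HA ⇌ H⁺ + A⁻, Ka = x²/(C − x) = (2.153e-03)²/(0.258 − 2.153e-03) = 1.81e-05.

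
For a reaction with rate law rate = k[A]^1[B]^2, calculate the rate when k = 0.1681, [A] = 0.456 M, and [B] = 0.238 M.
0.004342 M/s

rate = k·[A]^1·[B]^2 = 0.1681·(0.456)^1·(0.238)^2 = 0.1681·0.456·0.056644 = 0.004342 M/s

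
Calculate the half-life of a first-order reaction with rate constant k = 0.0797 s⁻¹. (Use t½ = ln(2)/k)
8.70 s

t½ = ln(2)/k = 0.6931/0.0797 = 8.70 s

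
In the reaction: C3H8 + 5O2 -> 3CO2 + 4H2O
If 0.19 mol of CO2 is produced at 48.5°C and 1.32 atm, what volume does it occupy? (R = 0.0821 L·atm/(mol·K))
T = 48.5°C + 273.15 = 321.65 K
V = nRT/P = (0.19 × 0.0821 × 321.65) / 1.32
V = 3.80 L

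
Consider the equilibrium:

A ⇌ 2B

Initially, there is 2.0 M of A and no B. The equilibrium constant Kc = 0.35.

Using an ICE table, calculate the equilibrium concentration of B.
[B] = 0.754 M

ICE: [A] = 2.0 − x, [B] = 2x.
Kc = (2x)²/(2.0 − x) = 0.35 ⇒ 4x² + 0.35x − 0.7 = 0.
x = (−0.35 + √(0.35² + 4·4·0.7))/(2·4) = (−0.35 + √11.322)/8 = 0.37686.
[B] = 2x = 0.754 M.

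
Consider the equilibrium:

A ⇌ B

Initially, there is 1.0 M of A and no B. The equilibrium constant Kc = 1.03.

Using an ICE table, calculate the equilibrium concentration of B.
[B] = 0.507 M

ICE: [A] = 1.0 − x, [B] = x.
Kc = x/(1.0 − x) = 1.03 ⇒ x = 1.03·1.0/(1 + 1.03) = 1.03/2.03 = 0.5074.
[B] = x = 0.507 M.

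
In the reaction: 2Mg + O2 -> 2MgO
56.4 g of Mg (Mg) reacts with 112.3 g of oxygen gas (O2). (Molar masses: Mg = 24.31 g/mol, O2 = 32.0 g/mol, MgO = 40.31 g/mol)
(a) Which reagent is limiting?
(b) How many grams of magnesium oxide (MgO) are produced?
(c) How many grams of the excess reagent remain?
(a) Mg, (b) 93.52 g, (c) 75.18 g

Moles of Mg = 56.4 g ÷ 24.31 g/mol = 2.32003 mol
Moles of O2 = 112.3 g ÷ 32.0 g/mol = 3.50937 mol
Moles ÷ coefficient: Mg: 2.32003/2 = 1.16, O2: 3.50937/1 = 3.509
(a) Mg has the smaller value, so Mg is the limiting reagent.
(b) Moles of MgO = 2.32003 mol Mg × (2/2) = 2.32003 mol; mass = 2.32003 mol × 40.31 g/mol = 93.52 g
(c) O2 consumed = 2.32003 × (1/2) = 1.16002 mol; remaining = 3.50937 − 1.16002 = 2.34936 mol; mass = 2.34936 mol × 32.0 g/mol = 75.18 g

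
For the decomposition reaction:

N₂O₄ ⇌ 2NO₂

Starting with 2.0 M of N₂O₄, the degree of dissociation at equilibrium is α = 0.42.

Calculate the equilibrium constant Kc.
K_c = 2.4331

x = α·[A]₀ = 0.42 × 2.0 = 0.84 M dissociated.
At eq: [N₂O₄] = 2.0 − 0.84 = 1.16 M; [NO₂] = 2x = 1.68 M.
Kc = [NO₂]²/[N₂O₄] = (1.68)²/1.16 = 2.433.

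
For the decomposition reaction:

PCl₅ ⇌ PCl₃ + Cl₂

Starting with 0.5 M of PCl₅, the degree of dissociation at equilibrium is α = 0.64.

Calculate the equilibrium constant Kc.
K_c = 0.5689

x = α·[A]₀ = 0.64 × 0.5 = 0.32 M dissociated.
At eq: [PCl₅] = 0.5 − 0.32 = 0.18 M; [PCl₃] = [Cl₂] = x = 0.32 M.
Kc = [PCl₃][Cl₂]/[PCl₅] = (0.32)²/0.18 = 0.5689.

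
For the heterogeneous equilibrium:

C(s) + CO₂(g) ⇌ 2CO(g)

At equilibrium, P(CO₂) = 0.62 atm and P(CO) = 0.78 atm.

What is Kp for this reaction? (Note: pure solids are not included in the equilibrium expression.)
K_p = 0.981

Solid C is excluded.
Kp = P(CO)²/P(CO₂) = (0.78)²/0.62 = 0.6084/0.62 = 0.981.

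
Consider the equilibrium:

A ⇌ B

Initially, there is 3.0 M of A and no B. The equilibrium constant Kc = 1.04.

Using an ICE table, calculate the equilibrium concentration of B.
[B] = 1.529 M

ICE: [A] = 3.0 − x, [B] = x.
Kc = x/(3.0 − x) = 1.04 ⇒ x = 1.04·3.0/(1 + 1.04) = 3.12/2.04 = 1.529.
[B] = x = 1.529 M.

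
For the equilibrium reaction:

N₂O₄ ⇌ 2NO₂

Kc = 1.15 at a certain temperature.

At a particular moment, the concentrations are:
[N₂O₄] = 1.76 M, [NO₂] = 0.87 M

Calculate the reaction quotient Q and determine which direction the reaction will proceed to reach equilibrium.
Q = 0.430, Q < K, reaction proceeds forward (toward products)

Q = ([NO₂]^2) / ([N₂O₄])
  = ((0.87)^2) / ((1.76)) = 0.7569/1.76 = 0.4301
Since Q = 0.4301 < Kc = 1.15, the reaction proceeds forward (toward products) to reach equilibrium.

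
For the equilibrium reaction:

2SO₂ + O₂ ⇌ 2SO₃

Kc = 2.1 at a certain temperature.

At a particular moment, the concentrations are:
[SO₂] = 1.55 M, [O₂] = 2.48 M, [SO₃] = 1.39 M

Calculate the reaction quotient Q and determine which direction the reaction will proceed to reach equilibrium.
Q = 0.324, Q < K, reaction proceeds forward (toward products)

Q = ([SO₃]^2) / ([SO₂]^2 × [O₂])
  = ((1.39)^2) / ((1.55)^2·(2.48)) = 1.9321/5.9582 = 0.3243
Since Q = 0.3243 < Kc = 2.1, the reaction proceeds forward (toward products) to reach equilibrium.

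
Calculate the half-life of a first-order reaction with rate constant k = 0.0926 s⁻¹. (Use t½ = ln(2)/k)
7.49 s

t½ = ln(2)/k = 0.6931/0.0926 = 7.49 s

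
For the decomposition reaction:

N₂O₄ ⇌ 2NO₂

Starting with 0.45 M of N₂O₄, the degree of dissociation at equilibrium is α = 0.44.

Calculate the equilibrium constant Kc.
K_c = 0.6223

x = α·[A]₀ = 0.44 × 0.45 = 0.198 M dissociated.
At eq: [N₂O₄] = 0.45 − 0.198 = 0.252 M; [NO₂] = 2x = 0.396 M.
Kc = [NO₂]²/[N₂O₄] = (0.396)²/0.252 = 0.6223.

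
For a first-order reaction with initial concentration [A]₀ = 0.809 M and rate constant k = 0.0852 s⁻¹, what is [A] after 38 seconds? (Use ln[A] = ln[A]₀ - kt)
0.0318 M

ln[A] = ln[A]₀ - k·t = ln(0.809) - (0.0852)·(38) = -0.2120 - 3.2376 = -3.4496
[A] = e^(-3.4496) = 0.0318 M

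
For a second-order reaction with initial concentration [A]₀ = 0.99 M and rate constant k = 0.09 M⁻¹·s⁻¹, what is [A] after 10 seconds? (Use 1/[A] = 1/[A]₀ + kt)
0.5235 M

1/[A] = 1/[A]₀ + k·t = 1/0.99 + (0.09)·(10) = 1.0101 + 0.9000 = 1.9101
[A] = 1/1.9101 = 0.5235 M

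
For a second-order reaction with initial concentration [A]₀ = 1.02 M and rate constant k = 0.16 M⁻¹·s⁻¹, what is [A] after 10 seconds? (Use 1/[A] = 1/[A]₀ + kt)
0.3875 M

1/[A] = 1/[A]₀ + k·t = 1/1.02 + (0.16)·(10) = 0.9804 + 1.6000 = 2.5804
[A] = 1/2.5804 = 0.3875 M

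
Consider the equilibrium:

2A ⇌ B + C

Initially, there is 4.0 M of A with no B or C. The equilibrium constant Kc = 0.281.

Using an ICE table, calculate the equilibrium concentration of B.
[B] = 1.029 M

ICE: [A] = 4.0 − 2x, [B] = [C] = x.
Kc = x²/(4.0 − 2x)² = 0.281 ⇒ √Kc = x/(4.0 − 2x).
x = √0.281·4.0/(1 + 2√0.281) = 0.53009·4.0/2.0602 = 1.0292.
[B] = x = 1.029 M.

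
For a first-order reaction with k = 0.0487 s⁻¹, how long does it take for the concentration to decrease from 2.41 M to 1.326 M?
12.27 s

From ln[A] = ln[A]₀ - k·t: t = ln([A]₀/[A])/k = ln(2.41/1.326)/0.0487 = ln(1.8175)/0.0487 = 0.5975/0.0487 = 12.27 s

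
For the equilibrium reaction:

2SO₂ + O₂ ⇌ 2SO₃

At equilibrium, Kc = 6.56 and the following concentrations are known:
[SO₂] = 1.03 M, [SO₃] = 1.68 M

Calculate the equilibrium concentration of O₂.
[O₂] = 0.4055 M

Kc = ([SO₃]^2) / ([SO₂]^2 × [O₂]) = 6.56
[O₂]^1 = (product terms)/(Kc · other reactant terms) = 2.8224 / (6.56 · 1.0609) = 0.40555
[O₂] = 0.4055 M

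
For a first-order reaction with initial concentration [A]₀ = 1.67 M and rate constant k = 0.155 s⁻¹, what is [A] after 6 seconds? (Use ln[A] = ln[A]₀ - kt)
0.6589 M

ln[A] = ln[A]₀ - k·t = ln(1.67) - (0.155)·(6) = 0.5128 - 0.9300 = -0.4172
[A] = e^(-0.4172) = 0.6589 M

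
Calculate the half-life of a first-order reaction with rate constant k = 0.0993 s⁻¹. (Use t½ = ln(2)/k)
6.98 s

t½ = ln(2)/k = 0.6931/0.0993 = 6.98 s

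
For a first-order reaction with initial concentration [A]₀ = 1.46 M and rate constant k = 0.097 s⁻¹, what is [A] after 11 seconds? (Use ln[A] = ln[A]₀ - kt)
0.5023 M

ln[A] = ln[A]₀ - k·t = ln(1.46) - (0.097)·(11) = 0.3784 - 1.0670 = -0.6886
[A] = e^(-0.6886) = 0.5023 M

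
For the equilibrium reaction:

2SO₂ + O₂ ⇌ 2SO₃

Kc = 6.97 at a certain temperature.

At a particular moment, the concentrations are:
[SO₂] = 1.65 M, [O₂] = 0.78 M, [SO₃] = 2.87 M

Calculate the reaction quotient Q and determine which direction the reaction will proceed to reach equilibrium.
Q = 3.879, Q < K, reaction proceeds forward (toward products)

Q = ([SO₃]^2) / ([SO₂]^2 × [O₂])
  = ((2.87)^2) / ((1.65)^2·(0.78)) = 8.2369/2.1235 = 3.879
Since Q = 3.879 < Kc = 6.97, the reaction proceeds forward (toward products) to reach equilibrium.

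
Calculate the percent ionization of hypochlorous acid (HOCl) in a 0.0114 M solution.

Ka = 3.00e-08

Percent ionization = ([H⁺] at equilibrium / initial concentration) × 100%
Percent ionization = 0.162%

Let x = [H⁺]. Ka = x²/(C - x) ⇒ x² + (3.00e-08)x - (3.00e-08)(0.0114) = 0. x = 1.8478e-05. Percent = (1.8478e-05/0.0114) × 100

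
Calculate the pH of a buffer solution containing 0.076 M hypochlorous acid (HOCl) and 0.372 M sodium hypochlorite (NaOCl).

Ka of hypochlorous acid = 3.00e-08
pH = 8.21

pKa = -log(3.00e-08) = 7.52. pH = pKa + log([A⁻]/[HA]) = 7.52 + log(0.372/0.076)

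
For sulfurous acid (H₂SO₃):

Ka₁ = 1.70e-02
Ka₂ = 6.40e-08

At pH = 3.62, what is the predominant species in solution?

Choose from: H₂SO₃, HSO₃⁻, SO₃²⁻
HSO₃⁻

pKa1 = 1.77, pKa2 = 7.19. Each pKa is the crossover between adjacent species; pH = 3.62 lies in the region where HSO₃⁻ predominates.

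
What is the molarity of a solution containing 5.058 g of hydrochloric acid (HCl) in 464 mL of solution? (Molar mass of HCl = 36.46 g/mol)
Moles of HCl = 5.058 g ÷ 36.46 g/mol = 0.138727 mol
Volume = 464 mL = 0.464 L
Molarity = 0.138727 mol ÷ 0.464 L = 0.299 M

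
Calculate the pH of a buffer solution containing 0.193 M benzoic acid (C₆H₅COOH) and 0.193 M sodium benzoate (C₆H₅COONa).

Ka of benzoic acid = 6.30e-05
pH = 4.20

pKa = -log(6.30e-05) = 4.20. pH = pKa + log([A⁻]/[HA]) = 4.20 + log(0.193/0.193)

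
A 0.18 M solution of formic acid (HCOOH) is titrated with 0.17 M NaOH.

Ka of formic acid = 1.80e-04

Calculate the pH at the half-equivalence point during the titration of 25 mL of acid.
pH = pKa = 3.74

At the half-equivalence point, [HA] = [A⁻], so by Henderson–Hasselbalch pH = pKa + log(1) = pKa.
pKa = −log(1.80e-04) = 3.74.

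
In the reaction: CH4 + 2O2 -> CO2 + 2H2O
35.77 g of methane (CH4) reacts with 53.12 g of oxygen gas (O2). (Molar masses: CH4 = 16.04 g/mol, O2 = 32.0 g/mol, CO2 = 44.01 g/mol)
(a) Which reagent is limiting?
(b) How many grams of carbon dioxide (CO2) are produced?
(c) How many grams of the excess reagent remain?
(a) O2, (b) 36.53 g, (c) 22.46 g

Moles of CH4 = 35.77 g ÷ 16.04 g/mol = 2.23005 mol
Moles of O2 = 53.12 g ÷ 32.0 g/mol = 1.66 mol
Moles ÷ coefficient: CH4: 2.23005/1 = 2.23, O2: 1.66/2 = 0.83
(a) O2 has the smaller value, so O2 is the limiting reagent.
(b) Moles of CO2 = 1.66 mol O2 × (1/2) = 0.83 mol; mass = 0.83 mol × 44.01 g/mol = 36.53 g
(c) CH4 consumed = 1.66 × (1/2) = 0.83 mol; remaining = 2.23005 − 0.83 = 1.40005 mol; mass = 1.40005 mol × 16.04 g/mol = 22.46 g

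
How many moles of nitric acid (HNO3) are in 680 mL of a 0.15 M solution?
Moles = Molarity × Volume (L)
Moles = 0.15 M × 0.68 L = 0.102 mol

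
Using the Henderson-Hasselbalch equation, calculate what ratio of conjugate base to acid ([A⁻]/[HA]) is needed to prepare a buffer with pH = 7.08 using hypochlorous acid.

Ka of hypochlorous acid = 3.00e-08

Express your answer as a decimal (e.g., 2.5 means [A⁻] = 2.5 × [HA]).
[A⁻]/[HA] = 0.361

pKa = −log(3.00e-08) = 7.5229. pH = pKa + log([A⁻]/[HA]). 7.08 = 7.5229 + log(ratio). log(ratio) = 7.08 − 7.5229 = -0.4429. ratio = 10^(-0.4429) = 0.361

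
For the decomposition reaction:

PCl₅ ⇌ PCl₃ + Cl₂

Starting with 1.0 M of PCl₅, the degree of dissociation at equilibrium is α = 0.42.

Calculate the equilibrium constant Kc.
K_c = 0.3041

x = α·[A]₀ = 0.42 × 1.0 = 0.42 M dissociated.
At eq: [PCl₅] = 1.0 − 0.42 = 0.58 M; [PCl₃] = [Cl₂] = x = 0.42 M.
Kc = [PCl₃][Cl₂]/[PCl₅] = (0.42)²/0.58 = 0.3041.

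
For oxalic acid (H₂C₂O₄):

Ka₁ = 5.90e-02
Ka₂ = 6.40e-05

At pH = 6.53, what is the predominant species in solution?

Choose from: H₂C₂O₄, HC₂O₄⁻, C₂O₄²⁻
C₂O₄²⁻

pKa1 = 1.23, pKa2 = 4.19. Each pKa is the crossover between adjacent species; pH = 6.53 lies in the region where C₂O₄²⁻ predominates.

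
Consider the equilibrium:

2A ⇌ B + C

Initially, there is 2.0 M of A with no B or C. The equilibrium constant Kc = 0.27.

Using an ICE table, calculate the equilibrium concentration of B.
[B] = 0.510 M

ICE: [A] = 2.0 − 2x, [B] = [C] = x.
Kc = x²/(2.0 − 2x)² = 0.27 ⇒ √Kc = x/(2.0 − 2x).
x = √0.27·2.0/(1 + 2√0.27) = 0.51962·2.0/2.0392 = 0.50962.
[B] = x = 0.510 M.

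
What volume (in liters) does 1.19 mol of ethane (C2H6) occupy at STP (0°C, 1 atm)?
At STP, 1 mol of gas occupies 22.4 L
Volume = 1.19 mol × 22.4 L/mol = 26.66 L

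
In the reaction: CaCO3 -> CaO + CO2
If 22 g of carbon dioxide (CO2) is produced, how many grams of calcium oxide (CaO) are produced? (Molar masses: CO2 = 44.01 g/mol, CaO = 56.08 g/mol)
Moles of CO2 = 22 g ÷ 44.01 g/mol = 0.499886 mol
Mole ratio: 1 mol CaO / 1 mol CO2
Moles of CaO = 0.499886 × (1/1) = 0.499886 mol
Mass of CaO = 0.499886 mol × 56.08 g/mol = 28.03 g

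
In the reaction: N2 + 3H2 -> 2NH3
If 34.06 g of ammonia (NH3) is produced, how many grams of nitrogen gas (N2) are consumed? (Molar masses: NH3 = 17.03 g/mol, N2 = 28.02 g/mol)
Moles of NH3 = 34.06 g ÷ 17.03 g/mol = 2 mol
Mole ratio: 1 mol N2 / 2 mol NH3
Moles of N2 = 2 × (1/2) = 1 mol
Mass of N2 = 1 mol × 28.02 g/mol = 28.02 g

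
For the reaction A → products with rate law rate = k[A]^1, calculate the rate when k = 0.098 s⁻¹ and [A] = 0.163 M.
0.01597 M/s

rate = k·[A]^1 = 0.098·(0.163)^1 = 0.098·0.163 = 0.01597 M/s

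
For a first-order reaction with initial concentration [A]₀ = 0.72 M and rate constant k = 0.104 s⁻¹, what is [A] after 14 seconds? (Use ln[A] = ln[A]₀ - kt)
0.1679 M

ln[A] = ln[A]₀ - k·t = ln(0.72) - (0.104)·(14) = -0.3285 - 1.4560 = -1.7845
[A] = e^(-1.7845) = 0.1679 M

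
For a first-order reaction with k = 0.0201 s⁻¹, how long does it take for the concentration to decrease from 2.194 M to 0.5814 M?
66.07 s

From ln[A] = ln[A]₀ - k·t: t = ln([A]₀/[A])/k = ln(2.194/0.5814)/0.0201 = ln(3.7736)/0.0201 = 1.3280/0.0201 = 66.07 s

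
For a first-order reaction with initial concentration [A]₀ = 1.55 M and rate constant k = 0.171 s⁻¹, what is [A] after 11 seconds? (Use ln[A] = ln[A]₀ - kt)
0.2363 M

ln[A] = ln[A]₀ - k·t = ln(1.55) - (0.171)·(11) = 0.4383 - 1.8810 = -1.4427
[A] = e^(-1.4427) = 0.2363 M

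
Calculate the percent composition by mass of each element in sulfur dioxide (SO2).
S: 50.05%, O: 49.95%

Molar mass of SO2 = 64.07 g/mol
% S = (1 × 32.07) / 64.07 × 100% = 32.07 / 64.07 × 100% = 50.05%
% O = (2 × 16.0) / 64.07 × 100% = 32 / 64.07 × 100% = 49.95%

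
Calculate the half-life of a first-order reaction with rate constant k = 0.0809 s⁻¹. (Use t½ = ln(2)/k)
8.57 s

t½ = ln(2)/k = 0.6931/0.0809 = 8.57 s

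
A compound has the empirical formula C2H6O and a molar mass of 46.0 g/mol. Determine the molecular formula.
Empirical formula mass of C2H6O = 46.07 g/mol
Multiplier = 46.0 / 46.07 ≈ 1
Molecular formula = (C2H6O) × 1 = C2H6O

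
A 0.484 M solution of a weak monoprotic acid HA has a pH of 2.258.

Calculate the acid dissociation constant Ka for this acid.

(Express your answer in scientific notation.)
K_a = 6.37e-05

[H⁺] = 10^(−pH) = 10^(−2.258) = 5.521e-03 M. For HA ⇌ H⁺ + A⁻, Ka = x²/(C − x) = (5.521e-03)²/(0.484 − 5.521e-03) = 6.37e-05.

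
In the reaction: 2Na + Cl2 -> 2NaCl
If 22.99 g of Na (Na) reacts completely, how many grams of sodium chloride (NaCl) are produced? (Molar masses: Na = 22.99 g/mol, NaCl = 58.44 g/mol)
Moles of Na = 22.99 g ÷ 22.99 g/mol = 1 mol
Mole ratio: 2 mol NaCl / 2 mol Na
Moles of NaCl = 1 × (2/2) = 1 mol
Mass of NaCl = 1 mol × 58.44 g/mol = 58.44 g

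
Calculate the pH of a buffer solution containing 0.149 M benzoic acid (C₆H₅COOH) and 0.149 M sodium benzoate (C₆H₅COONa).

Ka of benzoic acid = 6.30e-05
pH = 4.20

pKa = -log(6.30e-05) = 4.20. pH = pKa + log([A⁻]/[HA]) = 4.20 + log(0.149/0.149)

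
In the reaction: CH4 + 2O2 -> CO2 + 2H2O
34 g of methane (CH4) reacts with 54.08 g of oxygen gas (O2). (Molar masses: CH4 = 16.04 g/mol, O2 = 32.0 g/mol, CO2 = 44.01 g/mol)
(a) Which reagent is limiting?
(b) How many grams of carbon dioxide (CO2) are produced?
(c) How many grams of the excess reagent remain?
(a) O2, (b) 37.19 g, (c) 20.45 g

Moles of CH4 = 34 g ÷ 16.04 g/mol = 2.1197 mol
Moles of O2 = 54.08 g ÷ 32.0 g/mol = 1.69 mol
Moles ÷ coefficient: CH4: 2.1197/1 = 2.12, O2: 1.69/2 = 0.845
(a) O2 has the smaller value, so O2 is the limiting reagent.
(b) Moles of CO2 = 1.69 mol O2 × (1/2) = 0.845 mol; mass = 0.845 mol × 44.01 g/mol = 37.19 g
(c) CH4 consumed = 1.69 × (1/2) = 0.845 mol; remaining = 2.1197 − 0.845 = 1.2747 mol; mass = 1.2747 mol × 16.04 g/mol = 20.45 g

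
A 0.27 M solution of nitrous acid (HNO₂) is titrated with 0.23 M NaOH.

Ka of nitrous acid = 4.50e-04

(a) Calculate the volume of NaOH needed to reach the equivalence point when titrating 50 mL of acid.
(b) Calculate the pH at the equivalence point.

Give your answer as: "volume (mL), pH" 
V = 58.7 mL, pH = 8.22

(a) At equivalence: moles acid = moles base.
moles acid = 0.27 × 0.05 = 0.0135 mol; V_NaOH = 0.0135/0.23 = 0.0587 L = 58.7 mL.
(b) At equivalence, all acid → conjugate base A⁻ at [A⁻] = 0.0135/0.1087 = 0.1242 M.
Kb = Kw/Ka = 1.0e-14/4.50e-04 = 2.222e-11; [OH⁻] = √(Kb·[A⁻]) = 1.661e-06; pOH = 5.78; pH = 14 − pOH = 8.22.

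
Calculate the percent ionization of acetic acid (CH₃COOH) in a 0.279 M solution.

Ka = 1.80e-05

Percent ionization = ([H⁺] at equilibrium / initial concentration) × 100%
Percent ionization = 0.8%

Let x = [H⁺]. Ka = x²/(C - x) ⇒ x² + (1.80e-05)x - (1.80e-05)(0.279) = 0. x = 2.2320e-03. Percent = (2.2320e-03/0.279) × 100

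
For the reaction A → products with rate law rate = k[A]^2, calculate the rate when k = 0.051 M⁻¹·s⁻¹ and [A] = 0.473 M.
0.01141 M/s

rate = k·[A]^2 = 0.051·(0.473)^2 = 0.051·0.223729 = 0.01141 M/s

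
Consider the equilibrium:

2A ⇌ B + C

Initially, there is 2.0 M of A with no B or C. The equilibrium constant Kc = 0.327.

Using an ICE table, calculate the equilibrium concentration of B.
[B] = 0.534 M

ICE: [A] = 2.0 − 2x, [B] = [C] = x.
Kc = x²/(2.0 − 2x)² = 0.327 ⇒ √Kc = x/(2.0 − 2x).
x = √0.327·2.0/(1 + 2√0.327) = 0.57184·2.0/2.1437 = 0.53351.
[B] = x = 0.534 M.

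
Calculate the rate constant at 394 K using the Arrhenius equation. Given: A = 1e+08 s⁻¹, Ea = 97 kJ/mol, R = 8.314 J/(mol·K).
1.38e-05 s⁻¹

k = A·exp(-Ea/(R·T)) = 1e+08·exp(-97000/(8.314·394)) = 1e+08·exp(-29.6118) = 1e+08·1.3796e-13 = 1.38e-05 s⁻¹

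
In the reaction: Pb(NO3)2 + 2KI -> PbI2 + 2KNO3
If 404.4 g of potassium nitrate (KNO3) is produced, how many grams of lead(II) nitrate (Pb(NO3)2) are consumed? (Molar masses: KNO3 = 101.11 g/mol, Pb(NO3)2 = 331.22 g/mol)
Moles of KNO3 = 404.4 g ÷ 101.11 g/mol = 3.9996 mol
Mole ratio: 1 mol Pb(NO3)2 / 2 mol KNO3
Moles of Pb(NO3)2 = 3.9996 × (1/2) = 1.9998 mol
Mass of Pb(NO3)2 = 1.9998 mol × 331.22 g/mol = 662.4 g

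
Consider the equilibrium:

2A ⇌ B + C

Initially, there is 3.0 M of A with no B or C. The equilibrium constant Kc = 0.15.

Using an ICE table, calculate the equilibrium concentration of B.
[B] = 0.655 M

ICE: [A] = 3.0 − 2x, [B] = [C] = x.
Kc = x²/(3.0 − 2x)² = 0.15 ⇒ √Kc = x/(3.0 − 2x).
x = √0.15·3.0/(1 + 2√0.15) = 0.3873·3.0/1.7746 = 0.65474.
[B] = x = 0.655 M.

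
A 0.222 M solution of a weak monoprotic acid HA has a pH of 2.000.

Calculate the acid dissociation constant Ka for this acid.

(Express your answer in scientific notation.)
K_a = 4.72e-04

[H⁺] = 10^(−pH) = 10^(−2.000) = 1.000e-02 M. For HA ⇌ H⁺ + A⁻, Ka = x²/(C − x) = (1.000e-02)²/(0.222 − 1.000e-02) = 4.72e-04.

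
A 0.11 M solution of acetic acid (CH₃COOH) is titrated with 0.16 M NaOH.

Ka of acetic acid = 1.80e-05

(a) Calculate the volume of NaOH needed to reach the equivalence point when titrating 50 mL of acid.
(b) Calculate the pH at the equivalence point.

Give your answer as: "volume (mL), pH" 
V = 34.4 mL, pH = 8.78

(a) At equivalence: moles acid = moles base.
moles acid = 0.11 × 0.05 = 0.0055 mol; V_NaOH = 0.0055/0.16 = 0.03437 L = 34.4 mL.
(b) At equivalence, all acid → conjugate base A⁻ at [A⁻] = 0.0055/0.08438 = 0.06519 M.
Kb = Kw/Ka = 1.0e-14/1.80e-05 = 5.556e-10; [OH⁻] = √(Kb·[A⁻]) = 6.018e-06; pOH = 5.22; pH = 14 − pOH = 8.78.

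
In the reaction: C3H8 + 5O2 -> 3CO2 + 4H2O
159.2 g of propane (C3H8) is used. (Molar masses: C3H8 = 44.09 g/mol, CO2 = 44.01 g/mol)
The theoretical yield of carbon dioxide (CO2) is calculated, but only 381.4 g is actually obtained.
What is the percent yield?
Moles of C3H8 = 159.2 g ÷ 44.09 g/mol = 3.6108 mol
Mole ratio: 3 mol CO2 / 1 mol C3H8
Moles of CO2 = 3.6108 × (3/1) = 10.8324 mol
Theoretical yield = 10.8324 mol × 44.01 g/mol = 476.73 g
Actual yield = 381.4 g
Percent yield = (381.4 / 476.73) × 100% = 80.0%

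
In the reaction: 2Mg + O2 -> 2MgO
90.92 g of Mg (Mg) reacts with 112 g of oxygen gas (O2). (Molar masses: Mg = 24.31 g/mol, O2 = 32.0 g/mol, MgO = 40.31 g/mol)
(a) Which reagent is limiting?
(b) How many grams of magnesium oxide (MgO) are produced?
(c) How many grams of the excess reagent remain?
(a) Mg, (b) 150.8 g, (c) 52.16 g

Moles of Mg = 90.92 g ÷ 24.31 g/mol = 3.74002 mol
Moles of O2 = 112 g ÷ 32.0 g/mol = 3.5 mol
Moles ÷ coefficient: Mg: 3.74002/2 = 1.87, O2: 3.5/1 = 3.5
(a) Mg has the smaller value, so Mg is the limiting reagent.
(b) Moles of MgO = 3.74002 mol Mg × (2/2) = 3.74002 mol; mass = 3.74002 mol × 40.31 g/mol = 150.8 g
(c) O2 consumed = 3.74002 × (1/2) = 1.87001 mol; remaining = 3.5 − 1.87001 = 1.62999 mol; mass = 1.62999 mol × 32.0 g/mol = 52.16 g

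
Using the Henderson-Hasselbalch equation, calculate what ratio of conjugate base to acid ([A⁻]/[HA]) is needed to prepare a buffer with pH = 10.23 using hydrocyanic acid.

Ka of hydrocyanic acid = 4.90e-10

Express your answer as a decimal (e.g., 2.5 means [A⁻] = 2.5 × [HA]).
[A⁻]/[HA] = 8.321

pKa = −log(4.90e-10) = 9.3098. pH = pKa + log([A⁻]/[HA]). 10.23 = 9.3098 + log(ratio). log(ratio) = 10.23 − 9.3098 = 0.9202. ratio = 10^(0.9202) = 8.321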